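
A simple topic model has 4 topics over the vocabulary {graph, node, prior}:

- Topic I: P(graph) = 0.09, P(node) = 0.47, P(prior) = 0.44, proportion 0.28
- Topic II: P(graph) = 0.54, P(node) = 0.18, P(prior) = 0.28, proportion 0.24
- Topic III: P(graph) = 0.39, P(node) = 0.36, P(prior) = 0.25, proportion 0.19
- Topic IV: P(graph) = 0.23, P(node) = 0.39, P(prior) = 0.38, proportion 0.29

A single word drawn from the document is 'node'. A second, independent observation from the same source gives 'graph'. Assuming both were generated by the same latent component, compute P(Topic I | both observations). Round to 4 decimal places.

Posterior ∝ prior × likelihood, so P(k | x) ∝ π_k f_k(x); normalise over all components.
Since both observations come from the same component, the likelihood for component k is f_k(x₁)·f_k(x₂).
  f_I = [0.47] × [0.09] = 0.0423
  f_II = [0.18] × [0.54] = 0.0972
  f_III = [0.36] × [0.39] = 0.1404
  f_IV = [0.39] × [0.23] = 0.0897
Multiply by the mixture weights:
  π_I·f_I = 0.28 × 0.0423 = 0.011844
  π_II·f_II = 0.24 × 0.0972 = 0.023328
  π_III·f_III = 0.19 × 0.1404 = 0.026676
  π_IV·f_IV = 0.29 × 0.0897 = 0.026013
Evidence: 0.011844 + 0.023328 + 0.026676 + 0.026013 = 0.087861
So the posterior for Topic I is 0.011844 / 0.087861 ≈ 0.1348.

0.1348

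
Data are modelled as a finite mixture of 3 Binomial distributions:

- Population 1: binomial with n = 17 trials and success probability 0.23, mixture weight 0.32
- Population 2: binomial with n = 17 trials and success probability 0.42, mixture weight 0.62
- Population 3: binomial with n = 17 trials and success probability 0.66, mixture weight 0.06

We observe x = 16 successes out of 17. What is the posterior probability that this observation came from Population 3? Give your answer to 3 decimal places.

0.987

Posterior ∝ prior × likelihood, so P(k | x) ∝ π_k f_k(x); normalise over all components.
Evaluate each component's likelihood at the observed value:
  f_1 = 8.02759e-10
  f_2 = 9.24412e-06
  f_3 = 0.00749257
Unnormalised posteriors:
  π_1·f_1 = 0.32 × 8.02759e-10 = 2.56883e-10
  π_2·f_2 = 0.62 × 9.24412e-06 = 5.73135e-06
  π_3·f_3 = 0.06 × 0.00749257 = 0.000449554
Normaliser: 2.56883e-10 + 5.73135e-06 + 0.000449554 = 0.000455286
So the posterior for Population 3 is 0.000449554 / 0.000455286 ≈ 0.987.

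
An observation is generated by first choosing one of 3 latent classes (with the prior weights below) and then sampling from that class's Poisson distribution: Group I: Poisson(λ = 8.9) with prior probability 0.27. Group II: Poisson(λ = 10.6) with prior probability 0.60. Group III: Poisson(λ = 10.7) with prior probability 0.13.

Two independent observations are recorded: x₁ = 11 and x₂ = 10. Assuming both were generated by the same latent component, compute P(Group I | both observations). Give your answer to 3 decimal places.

0.220

Apply Bayes' rule: the posterior for each component is proportional to its prior times its likelihood at x.
Since both observations come from the same component, the likelihood for component k is f_k(x₁)·f_k(x₂).
  f_I = [e^(−8.9)·8.9^11/11! = 0.094823] × [0.117197] = 0.011113
  f_II = [e^(−10.6)·10.6^11/11! = 0.118492] × [0.122963] = 0.0145701
  f_III = [e^(−10.7)·10.7^11/11! = 0.118882] × [0.122215] = 0.0145291
Multiply by the mixture weights:
  π_I·f_I = 0.27 × 0.011113 = 0.0030005
  π_II·f_II = 0.60 × 0.0145701 = 0.00874204
  π_III·f_III = 0.13 × 0.0145291 = 0.00188878
Sum: 0.0030005 + 0.00874204 + 0.00188878 = 0.0136313
P(Group I | x₁, x₂) = 0.0030005 / 0.0136313 ≈ 0.220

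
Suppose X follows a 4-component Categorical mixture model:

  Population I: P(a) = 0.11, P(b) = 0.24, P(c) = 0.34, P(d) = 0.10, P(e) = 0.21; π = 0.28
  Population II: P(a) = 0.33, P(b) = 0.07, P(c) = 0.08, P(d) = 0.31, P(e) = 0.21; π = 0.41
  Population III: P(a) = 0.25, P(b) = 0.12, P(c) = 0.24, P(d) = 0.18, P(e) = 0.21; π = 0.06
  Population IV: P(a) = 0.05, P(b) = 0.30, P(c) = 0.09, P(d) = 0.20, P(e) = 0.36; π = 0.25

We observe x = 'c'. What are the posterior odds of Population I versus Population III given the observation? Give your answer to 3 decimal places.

6.611

Only the two components matter; the odds are (P(Z=i) f_i(x)) / (P(Z=j) f_j(x)).
Categorical probabilities:
  p_I = 0.34
  p_II = 0.08
  p_III = 0.24
  p_IV = 0.09
0.0952 / 0.0144 ≈ 6.611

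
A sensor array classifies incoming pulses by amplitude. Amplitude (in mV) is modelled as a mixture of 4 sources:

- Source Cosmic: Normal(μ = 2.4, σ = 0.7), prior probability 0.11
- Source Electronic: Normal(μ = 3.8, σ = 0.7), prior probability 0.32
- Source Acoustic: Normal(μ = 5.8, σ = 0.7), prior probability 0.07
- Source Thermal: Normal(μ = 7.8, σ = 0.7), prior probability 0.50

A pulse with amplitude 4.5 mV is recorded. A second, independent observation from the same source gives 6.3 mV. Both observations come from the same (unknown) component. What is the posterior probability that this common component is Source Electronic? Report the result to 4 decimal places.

0.0330

P(component k | x) = π_k·f_k(x) / marginal(x), where marginal(x) = Σ_j π_j·f_j(x).
Since both observations come from the same component, the likelihood for component k is f_k(x₁)·f_k(x₂).
  L_Cosmic = [(1/(0.7·√(2π)))·exp(−(4.5−2.4)²/(2·0.7²)) = 0.569918·exp(-4.50000) = 0.00633121] × [1.03606e-07] = 6.55951e-10
  L_Electronic = [(1/(0.7·√(2π)))·exp(−(4.5−3.8)²/(2·0.7²)) = 0.569918·exp(-0.50000) = 0.345672] × [0.000968449] = 0.000334766
  L_Acoustic = [(1/(0.7·√(2π)))·exp(−(4.5−5.8)²/(2·0.7²)) = 0.569918·exp(-1.72449) = 0.101596] × [0.441593] = 0.044864
  L_Thermal = [(1/(0.7·√(2π)))·exp(−(4.5−7.8)²/(2·0.7²)) = 0.569918·exp(-11.11224) = 8.50796e-06] × [0.057373] = 4.88127e-07
Multiply by the mixture weights:
  π_Cosmic·L_Cosmic = 0.11 × 6.55951e-10 = 7.21546e-11
  π_Electronic·L_Electronic = 0.32 × 0.000334766 = 0.000107125
  π_Acoustic·L_Acoustic = 0.07 × 0.044864 = 0.00314048
  π_Thermal·L_Thermal = 0.50 × 4.88127e-07 = 2.44063e-07
Denominator: 7.21546e-11 + 0.000107125 + 0.00314048 + 2.44063e-07 = 0.00324785
P(Source Electronic | x) ≈ 0.0330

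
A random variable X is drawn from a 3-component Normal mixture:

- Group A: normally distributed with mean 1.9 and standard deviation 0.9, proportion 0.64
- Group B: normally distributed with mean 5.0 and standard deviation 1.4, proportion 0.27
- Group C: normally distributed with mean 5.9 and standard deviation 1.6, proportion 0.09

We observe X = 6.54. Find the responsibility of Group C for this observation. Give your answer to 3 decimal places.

0.330

Apply Bayes' rule: the posterior for each component is proportional to its prior times its likelihood at x.
Normal densities:
  L_A = (1/(0.9·√(2π)))·exp(−(6.54−1.9)²/(2·0.9²)) = 0.443269·exp(-13.28988) = 7.49804e-07
  L_B = (1/(1.4·√(2π)))·exp(−(6.54−5.0)²/(2·1.4²)) = 0.284959·exp(-0.60500) = 0.155609
  L_C = (1/(1.6·√(2π)))·exp(−(6.54−5.9)²/(2·1.6²)) = 0.249339·exp(-0.08000) = 0.230169
Multiply by the mixture weights:
  P(Z=A)·L_A = 0.64 × 7.49804e-07 = 4.79874e-07
  P(Z=B)·L_B = 0.27 × 0.155609 = 0.0420143
  P(Z=C)·L_C = 0.09 × 0.230169 = 0.0207152
Sum: 4.79874e-07 + 0.0420143 + 0.0207152 = 0.06273
P(Group C | data) ≈ 0.330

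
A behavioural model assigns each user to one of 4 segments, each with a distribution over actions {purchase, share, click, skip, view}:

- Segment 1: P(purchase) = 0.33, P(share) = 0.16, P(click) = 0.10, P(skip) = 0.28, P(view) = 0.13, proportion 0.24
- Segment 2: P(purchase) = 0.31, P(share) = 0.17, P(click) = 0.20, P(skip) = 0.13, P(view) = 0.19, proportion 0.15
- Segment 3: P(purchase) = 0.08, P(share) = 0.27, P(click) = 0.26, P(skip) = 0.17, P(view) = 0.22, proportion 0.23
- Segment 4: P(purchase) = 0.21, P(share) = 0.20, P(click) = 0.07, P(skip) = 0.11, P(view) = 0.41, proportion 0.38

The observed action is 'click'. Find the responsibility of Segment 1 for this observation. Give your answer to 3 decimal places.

0.171

Apply Bayes' rule: the posterior for each component is proportional to its prior times its likelihood at x.
Evaluate each component's likelihood at the observed value:
  L_1 = P(click | comp) = 0.10
  L_2 = P(click | comp) = 0.20
  L_3 = P(click | comp) = 0.26
  L_4 = P(click | comp) = 0.07
Unnormalised posteriors:
  P(Z=1)·L_1 = 0.24 × 0.1 = 0.024
  P(Z=2)·L_2 = 0.15 × 0.2 = 0.03
  P(Z=3)·L_3 = 0.23 × 0.26 = 0.0598
  P(Z=4)·L_4 = 0.38 × 0.07 = 0.0266
Denominator: 0.024 + 0.03 + 0.0598 + 0.0266 = 0.1404
Responsibility of Segment 1: 0.024 / 0.1404 ≈ 0.171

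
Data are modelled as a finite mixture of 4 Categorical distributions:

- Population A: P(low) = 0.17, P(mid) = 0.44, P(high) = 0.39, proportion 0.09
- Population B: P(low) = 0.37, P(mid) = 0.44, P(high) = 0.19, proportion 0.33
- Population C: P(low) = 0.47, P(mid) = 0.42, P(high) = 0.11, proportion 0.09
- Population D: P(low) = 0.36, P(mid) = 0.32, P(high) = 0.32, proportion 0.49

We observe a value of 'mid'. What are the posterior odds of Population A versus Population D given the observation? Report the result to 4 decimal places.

0.2526

Posterior odds = (π_i f_i(x)) / (π_j f_j(x)); the normalising sum cancels.
Evaluate each component's likelihood at the observed value:
  p_A = 0.44
  p_B = 0.44
  p_C = 0.42
  p_D = 0.32
Posterior odds = (π_A·p_A) / (π_D·p_D) = (0.09·0.44) / (0.49·0.32) = 0.0396 / 0.1568 ≈ 0.2526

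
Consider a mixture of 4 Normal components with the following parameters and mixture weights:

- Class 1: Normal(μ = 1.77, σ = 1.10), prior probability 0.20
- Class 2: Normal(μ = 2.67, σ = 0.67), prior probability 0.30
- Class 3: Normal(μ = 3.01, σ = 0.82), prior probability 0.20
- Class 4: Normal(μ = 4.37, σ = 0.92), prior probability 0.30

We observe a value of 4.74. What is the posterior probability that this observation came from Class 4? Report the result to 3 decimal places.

The responsibility of component k is π_k f_k(x) divided by Σ_j π_j f_j(x).
Component likelihoods at x = 4.74:
  p_1 = 0.00947358
  p_2 = 0.00503608
  p_3 = 0.0525483
  p_4 = 0.399945
Prior × likelihood for each component:
  π_1·p_1 = 0.20 × 0.00947358 = 0.00189472
  π_2·p_2 = 0.30 × 0.00503608 = 0.00151082
  π_3·p_3 = 0.20 × 0.0525483 = 0.0105097
  π_4·p_4 = 0.30 × 0.399945 = 0.119983
Evidence: 0.00189472 + 0.00151082 + 0.0105097 + 0.119983 = 0.133899
P(Class 4 | the observation) = 0.119983 / 0.133899 ≈ 0.896

0.896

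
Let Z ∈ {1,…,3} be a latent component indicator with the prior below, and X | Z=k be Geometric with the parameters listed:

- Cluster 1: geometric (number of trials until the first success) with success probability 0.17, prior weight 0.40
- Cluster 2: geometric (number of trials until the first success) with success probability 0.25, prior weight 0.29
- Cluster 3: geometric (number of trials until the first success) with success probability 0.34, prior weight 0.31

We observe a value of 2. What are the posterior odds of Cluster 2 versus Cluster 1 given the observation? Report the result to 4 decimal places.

0.9634

Posterior odds = (w_i f_i(x)) / (w_j f_j(x)); the normalising sum cancels.
Component likelihoods at x = 2:
  L_1 = 0.17·(1−0.17)^1 = 0.17·0.83 = 0.1411
  L_2 = 0.25·(1−0.25)^1 = 0.25·0.75 = 0.1875
  L_3 = 0.34·(1−0.34)^1 = 0.34·0.66 = 0.2244
0.054375 / 0.05644 ≈ 0.9634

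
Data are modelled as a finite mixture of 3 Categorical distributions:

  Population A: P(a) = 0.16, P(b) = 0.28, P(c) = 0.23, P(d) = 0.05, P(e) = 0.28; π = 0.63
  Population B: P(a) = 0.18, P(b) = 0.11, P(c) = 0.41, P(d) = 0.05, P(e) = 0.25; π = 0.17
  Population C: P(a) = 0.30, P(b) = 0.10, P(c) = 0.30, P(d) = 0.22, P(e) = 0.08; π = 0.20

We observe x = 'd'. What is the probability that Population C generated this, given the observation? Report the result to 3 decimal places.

0.524

P(component k | x) = w_k·f_k(x) / marginal(x), where marginal(x) = Σ_j w_j·f_j(x).
Evaluate each component's likelihood at the observed value:
  f_A = P(d | comp) = 0.05
  f_B = P(d | comp) = 0.05
  f_C = P(d | comp) = 0.22
Multiply by the mixture weights:
  w_A·f_A = 0.63 × 0.05 = 0.0315
  w_B·f_B = 0.17 × 0.05 = 0.0085
  w_C·f_C = 0.20 × 0.22 = 0.044
Marginal: 0.0315 + 0.0085 + 0.044 = 0.084
So the posterior for Population C is 0.044 / 0.084 ≈ 0.524.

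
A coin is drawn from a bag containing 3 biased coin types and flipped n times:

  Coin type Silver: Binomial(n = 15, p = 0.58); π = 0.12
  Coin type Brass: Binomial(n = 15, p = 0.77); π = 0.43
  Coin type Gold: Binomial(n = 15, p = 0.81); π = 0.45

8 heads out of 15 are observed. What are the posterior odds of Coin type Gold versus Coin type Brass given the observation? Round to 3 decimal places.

0.412

Since P(k|x) ∝ w_k f_k(x), the posterior odds are w_i f_i(x) / (w_j f_j(x)).
Binomial probabilities:
  f_Silver = C(15,8)·0.58^8·0.42^7 = 6435·0.0128063·0.00230539 = 0.189984
  f_Brass = C(15,8)·0.77^8·0.23^7 = 6435·0.123574·3.40483e-05 = 0.027075
  f_Gold = C(15,8)·0.81^8·0.19^7 = 6435·0.185302·8.93872e-06 = 0.0106587
Odds = (0.45/0.43) × (0.0106587/0.027075) = 1.04651 × 0.393672 ≈ 0.412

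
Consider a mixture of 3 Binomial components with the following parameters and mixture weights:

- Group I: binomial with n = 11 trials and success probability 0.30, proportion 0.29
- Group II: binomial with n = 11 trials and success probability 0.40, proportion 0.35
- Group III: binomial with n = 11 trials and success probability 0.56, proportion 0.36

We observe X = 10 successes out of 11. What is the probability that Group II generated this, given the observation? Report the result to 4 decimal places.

0.0437

P(component k | x) = w_k·f_k(x) / marginal(x), where marginal(x) = Σ_j w_j·f_j(x).
Binomial probabilities:
  p_I = 4.54677e-05
  p_II = 0.00069206
  p_III = 0.01468
Unnormalised posteriors:
  w_I·p_I = 0.29 × 4.54677e-05 = 1.31856e-05
  w_II·p_II = 0.35 × 0.00069206 = 0.000242221
  w_III·p_III = 0.36 × 0.01468 = 0.00528479
Normaliser: 1.31856e-05 + 0.000242221 + 0.00528479 = 0.0055402
Responsibility of Group II: 0.000242221 / 0.0055402 ≈ 0.0437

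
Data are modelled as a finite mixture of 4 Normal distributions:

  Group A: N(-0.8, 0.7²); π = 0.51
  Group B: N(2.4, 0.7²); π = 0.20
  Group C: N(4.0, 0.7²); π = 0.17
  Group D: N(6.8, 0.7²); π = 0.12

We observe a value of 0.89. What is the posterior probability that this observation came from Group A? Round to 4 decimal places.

Apply Bayes' rule: the posterior for each component is proportional to its prior times its likelihood at x.
Normal densities:
  f_A = 0.0309107
  f_B = 0.0556376
  f_C = 2.94813e-05
  f_D = 1.89303e-16
Prior × likelihood for each component:
  π_A·f_A = 0.51 × 0.0309107 = 0.0157645
  π_B·f_B = 0.20 × 0.0556376 = 0.0111275
  π_C·f_C = 0.17 × 2.94813e-05 = 5.01183e-06
  π_D·f_D = 0.12 × 1.89303e-16 = 2.27164e-17
Denominator: 0.0157645 + 0.0111275 + 5.01183e-06 + 2.27164e-17 = 0.026897
Responsibility of Group A: 0.0157645 / 0.026897 ≈ 0.5861

0.5861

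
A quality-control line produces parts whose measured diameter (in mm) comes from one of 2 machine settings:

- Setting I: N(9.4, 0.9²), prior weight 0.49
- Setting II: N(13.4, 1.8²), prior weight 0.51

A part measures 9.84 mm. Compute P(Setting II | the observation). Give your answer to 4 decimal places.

The responsibility of component k is P(Z=k) f_k(x) divided by Σ_j P(Z=j) f_j(x).
Component likelihoods at x = 9.84 mm:
  f_I = (1/(0.9·√(2π)))·exp(−(9.84−9.4)²/(2·0.9²)) = 0.443269·exp(-0.11951) = 0.393339
  f_II = (1/(1.8·√(2π)))·exp(−(9.84−13.4)²/(2·1.8²)) = 0.221635·exp(-1.95580) = 0.0313504
Weight by the priors:
  P(Z=I)·f_I = 0.49 × 0.393339 = 0.192736
  P(Z=II)·f_II = 0.51 × 0.0313504 = 0.0159887
Normaliser: 0.192736 + 0.0159887 = 0.208725
P(Setting II | the observation) ≈ 0.0766

0.0766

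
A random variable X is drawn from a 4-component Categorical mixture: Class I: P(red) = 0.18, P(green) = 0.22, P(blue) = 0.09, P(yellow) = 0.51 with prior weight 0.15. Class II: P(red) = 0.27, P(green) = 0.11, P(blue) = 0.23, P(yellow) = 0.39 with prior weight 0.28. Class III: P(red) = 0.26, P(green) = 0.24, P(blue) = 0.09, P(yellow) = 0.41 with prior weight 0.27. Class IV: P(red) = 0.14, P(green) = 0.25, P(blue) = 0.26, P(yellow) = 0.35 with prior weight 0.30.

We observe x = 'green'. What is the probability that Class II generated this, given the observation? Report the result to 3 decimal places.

0.151

By Bayes' theorem, P(k | x) = π_k f_k(x) / Σ_j π_j f_j(x).
Component likelihoods at x = 'green':
  L_I = 0.22
  L_II = 0.11
  L_III = 0.24
  L_IV = 0.25
Unnormalised posteriors:
  π_I·L_I = 0.15 × 0.22 = 0.033
  π_II·L_II = 0.28 × 0.11 = 0.0308
  π_III·L_III = 0.27 × 0.24 = 0.0648
  π_IV·L_IV = 0.30 × 0.25 = 0.075
Sum: 0.033 + 0.0308 + 0.0648 + 0.075 = 0.2036
P(Class II | 'green') = 0.0308 / 0.2036 ≈ 0.151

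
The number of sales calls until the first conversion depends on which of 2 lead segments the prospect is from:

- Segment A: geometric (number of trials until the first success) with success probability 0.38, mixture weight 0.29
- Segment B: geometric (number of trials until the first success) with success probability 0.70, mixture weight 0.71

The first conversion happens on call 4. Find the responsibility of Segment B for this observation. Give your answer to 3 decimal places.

P(component k | x) = π_k·f_k(x) / marginal(x), where marginal(x) = Σ_j π_j·f_j(x).
Component likelihoods at x = 4:
  p_A = 0.38·(1−0.38)^3 = 0.38·0.238328 = 0.0905646
  p_B = 0.70·(1−0.70)^3 = 0.70·0.027 = 0.0189
Weight by the priors:
  π_A·p_A = 0.29 × 0.0905646 = 0.0262637
  π_B·p_B = 0.71 × 0.0189 = 0.013419
Denominator: 0.0262637 + 0.013419 = 0.0396827
P(Segment B | 4) ≈ 0.338

0.338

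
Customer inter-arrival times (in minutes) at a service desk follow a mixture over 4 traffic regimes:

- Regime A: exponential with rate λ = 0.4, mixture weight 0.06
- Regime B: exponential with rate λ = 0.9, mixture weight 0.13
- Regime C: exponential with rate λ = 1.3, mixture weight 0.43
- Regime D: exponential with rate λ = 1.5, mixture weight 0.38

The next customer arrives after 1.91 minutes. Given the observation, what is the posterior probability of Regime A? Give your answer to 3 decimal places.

0.100

By Bayes' theorem, P(k | x) = π_k f_k(x) / Σ_j π_j f_j(x).
Evaluate each component's likelihood at the observed value:
  p_A = 0.4·e^(−0.4·1.91) = 0.4·e^(−0.7640) = 0.18632
  p_B = 0.9·e^(−0.9·1.91) = 0.9·e^(−1.7190) = 0.161321
  p_C = 1.3·e^(−1.3·1.91) = 1.3·e^(−2.4830) = 0.10854
  p_D = 1.5·e^(−1.5·1.91) = 1.5·e^(−2.8650) = 0.0854747
Multiply by the mixture weights:
  π_A·p_A = 0.06 × 0.18632 = 0.0111792
  π_B·p_B = 0.13 × 0.161321 = 0.0209717
  π_C·p_C = 0.43 × 0.10854 = 0.0466722
  π_D·p_D = 0.38 × 0.0854747 = 0.0324804
Marginal: 0.0111792 + 0.0209717 + 0.0466722 + 0.0324804 = 0.111304
P(Regime A | x) = 0.0111792 / 0.111304 ≈ 0.100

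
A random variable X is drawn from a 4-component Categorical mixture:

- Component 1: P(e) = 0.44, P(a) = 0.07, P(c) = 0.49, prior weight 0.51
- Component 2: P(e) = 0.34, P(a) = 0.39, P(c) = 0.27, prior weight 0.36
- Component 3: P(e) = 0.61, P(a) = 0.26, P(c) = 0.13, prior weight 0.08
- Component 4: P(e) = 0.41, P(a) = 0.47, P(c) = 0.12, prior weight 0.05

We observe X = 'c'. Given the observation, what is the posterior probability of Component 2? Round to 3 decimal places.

The responsibility of component k is w_k f_k(x) divided by Σ_j w_j f_j(x).
Component likelihoods at x = 'c':
  L_1 = P(c | comp) = 0.49
  L_2 = P(c | comp) = 0.27
  L_3 = P(c | comp) = 0.13
  L_4 = P(c | comp) = 0.12
Prior × likelihood for each component:
  w_1·L_1 = 0.51 × 0.49 = 0.2499
  w_2·L_2 = 0.36 × 0.27 = 0.0972
  w_3·L_3 = 0.08 × 0.13 = 0.0104
  w_4·L_4 = 0.05 × 0.12 = 0.006
Evidence: 0.2499 + 0.0972 + 0.0104 + 0.006 = 0.3635
P(Component 2 | 'c') = 0.0972 / 0.3635 ≈ 0.267

0.267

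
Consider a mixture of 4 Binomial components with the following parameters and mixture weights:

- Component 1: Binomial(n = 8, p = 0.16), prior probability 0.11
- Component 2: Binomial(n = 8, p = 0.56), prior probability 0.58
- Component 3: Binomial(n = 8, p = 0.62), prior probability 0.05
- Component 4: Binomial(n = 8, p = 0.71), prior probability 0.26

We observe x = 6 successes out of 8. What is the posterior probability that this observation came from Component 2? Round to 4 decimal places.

0.5188

P(component k | x) = π_k·f_k(x) / marginal(x), where marginal(x) = Σ_j π_j·f_j(x).
Evaluate each component's likelihood at the observed value:
  L_1 = 0.000331464
  L_2 = 0.167183
  L_3 = 0.229655
  L_4 = 0.301651
Unnormalised posteriors:
  π_1·L_1 = 0.11 × 0.000331464 = 3.64611e-05
  π_2·L_2 = 0.58 × 0.167183 = 0.096966
  π_3·L_3 = 0.05 × 0.229655 = 0.0114827
  π_4·L_4 = 0.26 × 0.301651 = 0.0784291
Marginal: 3.64611e-05 + 0.096966 + 0.0114827 + 0.0784291 = 0.186914
So the posterior for Component 2 is 0.096966 / 0.186914 ≈ 0.5188.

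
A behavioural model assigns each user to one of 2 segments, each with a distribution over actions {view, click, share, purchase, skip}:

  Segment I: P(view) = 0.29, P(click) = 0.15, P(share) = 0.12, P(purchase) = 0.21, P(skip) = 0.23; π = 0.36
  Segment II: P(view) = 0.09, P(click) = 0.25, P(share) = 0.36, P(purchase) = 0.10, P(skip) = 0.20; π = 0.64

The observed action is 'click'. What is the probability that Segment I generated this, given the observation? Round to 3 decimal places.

Apply Bayes' rule: the posterior for each component is proportional to its prior times its likelihood at x.
Categorical probabilities:
  L_I = P(click | comp) = 0.15
  L_II = P(click | comp) = 0.25
Multiply by the mixture weights:
  P(Z=I)·L_I = 0.36 × 0.15 = 0.054
  P(Z=II)·L_II = 0.64 × 0.25 = 0.16
Marginal: 0.054 + 0.16 = 0.214
Responsibility of Segment I: 0.054 / 0.214 ≈ 0.252

0.252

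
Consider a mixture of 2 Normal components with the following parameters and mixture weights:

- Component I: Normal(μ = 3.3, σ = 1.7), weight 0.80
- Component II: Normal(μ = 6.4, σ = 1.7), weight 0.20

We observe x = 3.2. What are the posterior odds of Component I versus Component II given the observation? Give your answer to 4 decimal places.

Only the two components matter; the odds are (w_i f_i(x)) / (w_j f_j(x)).
Normal densities:
  f_I = (1/(1.7·√(2π)))·exp(−(3.2−3.3)²/(2·1.7²)) = 0.234672·exp(-0.00173) = 0.234266
  f_II = (1/(1.7·√(2π)))·exp(−(3.2−6.4)²/(2·1.7²)) = 0.234672·exp(-1.77163) = 0.0399074
Odds = (0.80/0.20) × (0.234266/0.0399074) = 4 × 5.87024 ≈ 23.4810

23.4810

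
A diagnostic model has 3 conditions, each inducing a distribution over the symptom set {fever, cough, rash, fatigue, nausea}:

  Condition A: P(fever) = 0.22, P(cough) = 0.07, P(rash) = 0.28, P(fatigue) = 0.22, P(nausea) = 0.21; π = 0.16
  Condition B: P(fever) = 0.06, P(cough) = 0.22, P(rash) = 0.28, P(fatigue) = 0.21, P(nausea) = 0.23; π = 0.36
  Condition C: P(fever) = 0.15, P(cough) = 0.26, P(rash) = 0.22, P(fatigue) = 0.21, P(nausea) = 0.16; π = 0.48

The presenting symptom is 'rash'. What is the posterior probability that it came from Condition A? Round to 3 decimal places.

0.178

Posterior ∝ prior × likelihood, so P(k | x) ∝ P(Z=k) f_k(x); normalise over all components.
Component likelihoods at x = 'rash':
  f_A = P(rash | comp) = 0.28
  f_B = P(rash | comp) = 0.28
  f_C = P(rash | comp) = 0.22
Weight by the priors:
  P(Z=A)·f_A = 0.16 × 0.28 = 0.0448
  P(Z=B)·f_B = 0.36 × 0.28 = 0.1008
  P(Z=C)·f_C = 0.48 × 0.22 = 0.1056
Marginal: 0.0448 + 0.1008 + 0.1056 = 0.2512
Responsibility of Condition A: 0.0448 / 0.2512 ≈ 0.178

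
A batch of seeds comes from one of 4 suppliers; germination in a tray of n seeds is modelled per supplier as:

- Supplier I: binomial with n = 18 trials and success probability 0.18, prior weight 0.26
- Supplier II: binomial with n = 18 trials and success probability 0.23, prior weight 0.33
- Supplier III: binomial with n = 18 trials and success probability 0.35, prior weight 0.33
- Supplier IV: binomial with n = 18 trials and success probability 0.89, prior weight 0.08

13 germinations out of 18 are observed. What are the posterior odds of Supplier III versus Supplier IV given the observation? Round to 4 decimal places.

Posterior odds = (π_i f_i(x)) / (π_j f_j(x)); the normalising sum cancels.
Binomial probabilities:
  f_I = 6.61441e-07
  f_II = 1.16895e-05
  f_III = 0.00117579
  f_IV = 0.0303328
Posterior odds = (π_III·f_III) / (π_IV·f_IV) = (0.33·0.00117579) / (0.08·0.0303328) = 0.000388012 / 0.00242663 ≈ 0.1599

0.1599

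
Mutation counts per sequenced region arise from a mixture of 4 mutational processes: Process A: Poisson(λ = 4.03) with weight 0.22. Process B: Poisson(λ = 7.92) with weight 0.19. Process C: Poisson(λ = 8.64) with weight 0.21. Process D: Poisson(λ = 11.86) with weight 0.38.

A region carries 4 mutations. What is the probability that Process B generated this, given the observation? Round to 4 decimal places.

The responsibility of component k is w_k f_k(x) divided by Σ_j w_j f_j(x).
Evaluate each component's likelihood at the observed value:
  f_A = 0.195345
  f_B = 0.0595768
  f_C = 0.0410714
  f_D = 0.00582633
Multiply by the mixture weights:
  w_A·f_A = 0.22 × 0.195345 = 0.0429759
  w_B·f_B = 0.19 × 0.0595768 = 0.0113196
  w_C·f_C = 0.21 × 0.0410714 = 0.00862499
  w_D·f_D = 0.38 × 0.00582633 = 0.002214
Evidence: 0.0429759 + 0.0113196 + 0.00862499 + 0.002214 = 0.0651345
P(Process B | data) ≈ 0.1738

0.1738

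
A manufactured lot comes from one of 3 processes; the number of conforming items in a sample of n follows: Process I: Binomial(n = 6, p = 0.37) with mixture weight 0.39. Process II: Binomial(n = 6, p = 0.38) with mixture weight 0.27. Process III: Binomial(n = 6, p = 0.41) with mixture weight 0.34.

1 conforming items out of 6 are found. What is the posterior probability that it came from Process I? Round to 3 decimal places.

P(component k | x) = π_k·f_k(x) / marginal(x), where marginal(x) = Σ_j π_j·f_j(x).
Binomial probabilities:
  f_I = C(6,1)·0.37^1·0.63^5 = 6·0.37·0.0992437 = 0.220321
  f_II = C(6,1)·0.38^1·0.62^5 = 6·0.38·0.0916133 = 0.208878
  f_III = C(6,1)·0.41^1·0.59^5 = 6·0.41·0.0714924 = 0.175871
Multiply by the mixture weights:
  π_I·f_I = 0.39 × 0.220321 = 0.0859252
  π_II·f_II = 0.27 × 0.208878 = 0.0563971
  π_III·f_III = 0.34 × 0.175871 = 0.0597963
Evidence: 0.0859252 + 0.0563971 + 0.0597963 = 0.202119
P(Process I | x) = 0.0859252 / 0.202119 ≈ 0.425

0.425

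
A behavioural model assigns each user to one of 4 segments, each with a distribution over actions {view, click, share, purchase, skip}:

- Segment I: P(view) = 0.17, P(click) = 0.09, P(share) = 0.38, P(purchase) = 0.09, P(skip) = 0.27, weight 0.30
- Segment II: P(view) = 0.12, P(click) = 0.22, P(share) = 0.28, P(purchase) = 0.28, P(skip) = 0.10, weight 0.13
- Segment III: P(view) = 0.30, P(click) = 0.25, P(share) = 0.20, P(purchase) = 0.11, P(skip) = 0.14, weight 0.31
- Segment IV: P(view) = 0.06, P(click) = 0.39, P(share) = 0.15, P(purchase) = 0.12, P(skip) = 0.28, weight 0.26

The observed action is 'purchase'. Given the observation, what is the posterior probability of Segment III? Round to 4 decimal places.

The responsibility of component k is π_k f_k(x) divided by Σ_j π_j f_j(x).
Evaluate each component's likelihood at the observed value:
  L_I = P(purchase | comp) = 0.09
  L_II = P(purchase | comp) = 0.28
  L_III = P(purchase | comp) = 0.11
  L_IV = P(purchase | comp) = 0.12
Multiply by the mixture weights:
  π_I·L_I = 0.30 × 0.09 = 0.027
  π_II·L_II = 0.13 × 0.28 = 0.0364
  π_III·L_III = 0.31 × 0.11 = 0.0341
  π_IV·L_IV = 0.26 × 0.12 = 0.0312
Marginal: 0.027 + 0.0364 + 0.0341 + 0.0312 = 0.1287
P(Segment III | 'purchase') ≈ 0.2650

0.2650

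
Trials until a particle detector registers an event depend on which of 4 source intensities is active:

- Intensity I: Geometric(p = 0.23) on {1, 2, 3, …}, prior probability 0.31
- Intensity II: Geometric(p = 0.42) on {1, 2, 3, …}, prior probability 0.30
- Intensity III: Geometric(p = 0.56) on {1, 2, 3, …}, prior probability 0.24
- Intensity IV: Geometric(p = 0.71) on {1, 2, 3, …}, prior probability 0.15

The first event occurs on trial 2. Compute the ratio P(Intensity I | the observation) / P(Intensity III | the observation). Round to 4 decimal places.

Posterior odds = (π_i f_i(x)) / (π_j f_j(x)); the normalising sum cancels.
Geometric probabilities:
  p_I = 0.23·(1−0.23)^1 = 0.23·0.77 = 0.1771
  p_II = 0.42·(1−0.42)^1 = 0.42·0.58 = 0.2436
  p_III = 0.56·(1−0.56)^1 = 0.56·0.44 = 0.2464
  p_IV = 0.71·(1−0.71)^1 = 0.71·0.29 = 0.2059
0.054901 / 0.059136 ≈ 0.9284

0.9284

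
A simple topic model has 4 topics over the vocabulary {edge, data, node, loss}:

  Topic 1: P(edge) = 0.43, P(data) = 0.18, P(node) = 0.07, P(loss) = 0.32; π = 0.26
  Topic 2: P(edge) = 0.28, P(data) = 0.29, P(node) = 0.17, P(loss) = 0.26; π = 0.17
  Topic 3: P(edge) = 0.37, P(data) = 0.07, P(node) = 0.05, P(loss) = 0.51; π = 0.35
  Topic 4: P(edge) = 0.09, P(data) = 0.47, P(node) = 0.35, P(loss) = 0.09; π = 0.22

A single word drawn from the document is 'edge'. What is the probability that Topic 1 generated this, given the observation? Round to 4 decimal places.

The responsibility of component k is π_k f_k(x) divided by Σ_j π_j f_j(x).
Categorical probabilities:
  f_1 = 0.43
  f_2 = 0.28
  f_3 = 0.37
  f_4 = 0.09
Unnormalised posteriors:
  π_1·f_1 = 0.26 × 0.43 = 0.1118
  π_2·f_2 = 0.17 × 0.28 = 0.0476
  π_3·f_3 = 0.35 × 0.37 = 0.1295
  π_4·f_4 = 0.22 × 0.09 = 0.0198
Sum: 0.1118 + 0.0476 + 0.1295 + 0.0198 = 0.3087
P(Topic 1 | 'edge') = 0.1118 / 0.3087 ≈ 0.3622

0.3622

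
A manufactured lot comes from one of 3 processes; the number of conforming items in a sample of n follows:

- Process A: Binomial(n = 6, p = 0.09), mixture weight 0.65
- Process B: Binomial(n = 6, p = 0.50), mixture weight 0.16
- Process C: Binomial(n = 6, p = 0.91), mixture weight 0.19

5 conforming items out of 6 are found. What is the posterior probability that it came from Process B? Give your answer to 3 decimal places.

Apply Bayes' rule: the posterior for each component is proportional to its prior times its likelihood at x.
Evaluate each component's likelihood at the observed value:
  p_A = 3.22408e-05
  p_B = 0.09375
  p_C = 0.336977
Multiply by the mixture weights:
  P(Z=A)·p_A = 0.65 × 3.22408e-05 = 2.09565e-05
  P(Z=B)·p_B = 0.16 × 0.09375 = 0.015
  P(Z=C)·p_C = 0.19 × 0.336977 = 0.0640257
Marginal: 2.09565e-05 + 0.015 + 0.0640257 = 0.0790467
P(Process B | data) = 0.015 / 0.0790467 ≈ 0.190

0.190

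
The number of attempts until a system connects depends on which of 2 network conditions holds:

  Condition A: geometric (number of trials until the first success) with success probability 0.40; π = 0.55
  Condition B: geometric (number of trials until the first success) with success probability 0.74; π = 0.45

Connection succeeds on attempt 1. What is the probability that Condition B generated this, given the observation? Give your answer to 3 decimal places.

0.602

The responsibility of component k is π_k f_k(x) divided by Σ_j π_j f_j(x).
Component likelihoods at x = 1:
  f_A = 0.40·(1−0.40)^0 = 0.40·1 = 0.4
  f_B = 0.74·(1−0.74)^0 = 0.74·1 = 0.74
Multiply by the mixture weights:
  π_A·f_A = 0.55 × 0.4 = 0.22
  π_B·f_B = 0.45 × 0.74 = 0.333
Normaliser: 0.22 + 0.333 = 0.553
Responsibility of Condition B: 0.333 / 0.553 ≈ 0.602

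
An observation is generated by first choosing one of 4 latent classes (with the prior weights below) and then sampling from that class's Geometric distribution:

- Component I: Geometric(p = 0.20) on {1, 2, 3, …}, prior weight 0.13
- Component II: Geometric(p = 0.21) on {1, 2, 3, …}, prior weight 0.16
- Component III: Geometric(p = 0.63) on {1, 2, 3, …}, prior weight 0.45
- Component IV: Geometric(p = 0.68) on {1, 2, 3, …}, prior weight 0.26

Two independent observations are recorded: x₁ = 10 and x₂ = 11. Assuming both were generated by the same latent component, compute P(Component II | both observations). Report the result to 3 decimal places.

Apply Bayes' rule: the posterior for each component is proportional to its prior times its likelihood at x.
Since both observations come from the same component, the likelihood for component k is f_k(x₁)·f_k(x₂).
  p_I = [0.20·(1−0.20)^9 = 0.20·0.134218 = 0.0268435] × [0.0214748] = 0.000576461
  p_II = [0.21·(1−0.21)^9 = 0.21·0.119852 = 0.0251688] × [0.0198834] = 0.000500442
  p_III = [0.63·(1−0.63)^9 = 0.63·0.000129962 = 8.18759e-05] × [3.02941e-05] = 2.48036e-09
  p_IV = [0.68·(1−0.68)^9 = 0.68·3.51844e-05 = 2.39254e-05] × [7.65612e-06] = 1.83176e-10
Prior × likelihood for each component:
  P(Z=I)·p_I = 0.13 × 0.000576461 = 7.49399e-05
  P(Z=II)·p_II = 0.16 × 0.000500442 = 8.00706e-05
  P(Z=III)·p_III = 0.45 × 2.48036e-09 = 1.11616e-09
  P(Z=IV)·p_IV = 0.26 × 1.83176e-10 = 4.76256e-11
Marginal: 7.49399e-05 + 8.00706e-05 + 1.11616e-09 + 4.76256e-11 = 0.000155012
So the posterior for Component II is 8.00706e-05 / 0.000155012 ≈ 0.517.

0.517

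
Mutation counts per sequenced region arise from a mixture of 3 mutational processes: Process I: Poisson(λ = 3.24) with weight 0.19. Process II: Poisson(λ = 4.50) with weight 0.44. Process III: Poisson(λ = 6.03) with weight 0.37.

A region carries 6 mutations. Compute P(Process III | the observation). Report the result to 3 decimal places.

Posterior ∝ prior × likelihood, so P(k | x) ∝ π_k f_k(x); normalise over all components.
Evaluate each component's likelihood at the observed value:
  p_I = e^(−3.24)·3.24^6/6! = 0.062925
  p_II = e^(−4.50)·4.50^6/6! = 0.12812
  p_III = e^(−6.03)·6.03^6/6! = 0.160611
Weight by the priors:
  π_I·p_I = 0.19 × 0.062925 = 0.0119558
  π_II·p_II = 0.44 × 0.12812 = 0.0563729
  π_III·p_III = 0.37 × 0.160611 = 0.0594261
Evidence: 0.0119558 + 0.0563729 + 0.0594261 = 0.127755
P(Process III | data) ≈ 0.465

0.465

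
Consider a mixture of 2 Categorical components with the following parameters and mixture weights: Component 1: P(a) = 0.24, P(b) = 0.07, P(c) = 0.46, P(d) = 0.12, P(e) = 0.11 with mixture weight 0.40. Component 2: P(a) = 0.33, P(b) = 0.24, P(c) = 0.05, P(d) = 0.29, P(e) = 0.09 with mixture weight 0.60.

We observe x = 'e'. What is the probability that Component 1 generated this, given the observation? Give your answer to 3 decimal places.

0.449

The responsibility of component k is w_k f_k(x) divided by Σ_j w_j f_j(x).
Component likelihoods at x = 'e':
  f_1 = 0.11
  f_2 = 0.09
Multiply by the mixture weights:
  w_1·f_1 = 0.40 × 0.11 = 0.044
  w_2·f_2 = 0.60 × 0.09 = 0.054
Sum: 0.044 + 0.054 = 0.098
So the posterior for Component 1 is 0.044 / 0.098 ≈ 0.449.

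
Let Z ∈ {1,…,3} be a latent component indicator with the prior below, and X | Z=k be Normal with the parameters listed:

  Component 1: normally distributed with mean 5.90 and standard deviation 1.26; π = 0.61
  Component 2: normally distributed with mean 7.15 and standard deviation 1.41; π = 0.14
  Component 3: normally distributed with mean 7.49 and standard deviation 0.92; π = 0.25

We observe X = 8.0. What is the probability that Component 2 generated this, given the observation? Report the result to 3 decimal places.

Apply Bayes' rule: the posterior for each component is proportional to its prior times its likelihood at x.
Normal densities:
  f_1 = (1/(1.26·√(2π)))·exp(−(8.0−5.90)²/(2·1.26²)) = 0.316621·exp(-1.38889) = 0.0789501
  f_2 = (1/(1.41·√(2π)))·exp(−(8.0−7.15)²/(2·1.41²)) = 0.282938·exp(-0.18171) = 0.235927
  f_3 = (1/(0.92·√(2π)))·exp(−(8.0−7.49)²/(2·0.92²)) = 0.433633·exp(-0.15365) = 0.371871
Prior × likelihood for each component:
  π_1·f_1 = 0.61 × 0.0789501 = 0.0481596
  π_2·f_2 = 0.14 × 0.235927 = 0.0330297
  π_3·f_3 = 0.25 × 0.371871 = 0.0929678
Sum: 0.0481596 + 0.0330297 + 0.0929678 = 0.174157
P(Component 2 | x) ≈ 0.190

0.190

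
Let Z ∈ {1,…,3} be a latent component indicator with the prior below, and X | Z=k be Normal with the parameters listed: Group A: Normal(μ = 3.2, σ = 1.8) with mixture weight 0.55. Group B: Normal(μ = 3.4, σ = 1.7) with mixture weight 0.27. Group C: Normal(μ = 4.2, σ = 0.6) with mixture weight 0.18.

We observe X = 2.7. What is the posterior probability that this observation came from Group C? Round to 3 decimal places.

0.029

Posterior ∝ prior × likelihood, so P(k | x) ∝ P(Z=k) f_k(x); normalise over all components.
Evaluate each component's likelihood at the observed value:
  L_A = 0.213247
  L_B = 0.215598
  L_C = 0.0292138
Multiply by the mixture weights:
  P(Z=A)·L_A = 0.55 × 0.213247 = 0.117286
  P(Z=B)·L_B = 0.27 × 0.215598 = 0.0582113
  P(Z=C)·L_C = 0.18 × 0.0292138 = 0.00525849
Marginal: 0.117286 + 0.0582113 + 0.00525849 = 0.180756
P(Group C | the observation) = 0.00525849 / 0.180756 ≈ 0.029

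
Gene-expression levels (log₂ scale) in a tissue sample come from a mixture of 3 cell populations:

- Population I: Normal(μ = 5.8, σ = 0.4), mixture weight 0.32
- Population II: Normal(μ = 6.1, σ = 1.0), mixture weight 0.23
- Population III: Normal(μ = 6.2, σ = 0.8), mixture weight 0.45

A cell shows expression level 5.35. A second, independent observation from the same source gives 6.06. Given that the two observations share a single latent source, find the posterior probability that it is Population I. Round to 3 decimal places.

By Bayes' theorem, P(k | x) = P(Z=k) f_k(x) / Σ_j P(Z=j) f_j(x).
Since both observations come from the same component, the likelihood for component k is f_k(x₁)·f_k(x₂).
  f_I = [(1/(0.4·√(2π)))·exp(−(5.35−5.8)²/(2·0.4²)) = 0.997356·exp(-0.63281) = 0.529692] × [0.807431] = 0.427689
  f_II = [(1/(1.0·√(2π)))·exp(−(5.35−6.1)²/(2·1.0²)) = 0.398942·exp(-0.28125) = 0.301137] × [0.398623] = 0.12004
  f_III = [(1/(0.8·√(2π)))·exp(−(5.35−6.2)²/(2·0.8²)) = 0.498678·exp(-0.56445) = 0.283584] × [0.4911] = 0.139268
Unnormalised posteriors:
  P(Z=I)·f_I = 0.32 × 0.427689 = 0.136861
  P(Z=II)·f_II = 0.23 × 0.12004 = 0.0276093
  P(Z=III)·f_III = 0.45 × 0.139268 = 0.0626706
Normaliser: 0.136861 + 0.0276093 + 0.0626706 = 0.22714
So the posterior for Population I is 0.136861 / 0.22714 ≈ 0.603.

0.603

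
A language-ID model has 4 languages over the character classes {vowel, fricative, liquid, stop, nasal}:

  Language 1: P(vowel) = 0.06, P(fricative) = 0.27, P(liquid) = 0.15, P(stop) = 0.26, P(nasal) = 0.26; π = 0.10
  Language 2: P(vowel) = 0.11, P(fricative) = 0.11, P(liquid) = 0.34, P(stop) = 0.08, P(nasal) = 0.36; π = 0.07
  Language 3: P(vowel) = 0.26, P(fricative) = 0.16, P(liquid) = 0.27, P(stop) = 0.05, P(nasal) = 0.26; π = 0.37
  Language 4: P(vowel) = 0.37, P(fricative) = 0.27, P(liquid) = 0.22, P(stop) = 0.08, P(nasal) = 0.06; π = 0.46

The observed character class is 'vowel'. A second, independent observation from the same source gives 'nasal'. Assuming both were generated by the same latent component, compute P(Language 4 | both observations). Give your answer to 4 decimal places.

Posterior ∝ prior × likelihood, so P(k | x) ∝ P(Z=k) f_k(x); normalise over all components.
Since both observations come from the same component, the likelihood for component k is f_k(x₁)·f_k(x₂).
  f_1 = [P(vowel | comp) = 0.06] × [0.26] = 0.0156
  f_2 = [P(vowel | comp) = 0.11] × [0.36] = 0.0396
  f_3 = [P(vowel | comp) = 0.26] × [0.26] = 0.0676
  f_4 = [P(vowel | comp) = 0.37] × [0.06] = 0.0222
Weight by the priors:
  P(Z=1)·f_1 = 0.10 × 0.0156 = 0.00156
  P(Z=2)·f_2 = 0.07 × 0.0396 = 0.002772
  P(Z=3)·f_3 = 0.37 × 0.0676 = 0.025012
  P(Z=4)·f_4 = 0.46 × 0.0222 = 0.010212
Normaliser: 0.00156 + 0.002772 + 0.025012 + 0.010212 = 0.039556
So the posterior for Language 4 is 0.010212 / 0.039556 ≈ 0.2582.

0.2582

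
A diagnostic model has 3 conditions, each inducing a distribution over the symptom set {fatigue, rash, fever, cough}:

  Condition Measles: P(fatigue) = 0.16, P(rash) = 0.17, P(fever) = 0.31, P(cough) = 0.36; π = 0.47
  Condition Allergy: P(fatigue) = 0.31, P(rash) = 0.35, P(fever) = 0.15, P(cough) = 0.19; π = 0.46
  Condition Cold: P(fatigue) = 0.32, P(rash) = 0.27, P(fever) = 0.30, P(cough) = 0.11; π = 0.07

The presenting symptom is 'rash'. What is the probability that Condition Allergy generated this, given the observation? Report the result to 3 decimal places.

Posterior ∝ prior × likelihood, so P(k | x) ∝ π_k f_k(x); normalise over all components.
Evaluate each component's likelihood at the observed value:
  f_Measles = P(rash | comp) = 0.17
  f_Allergy = P(rash | comp) = 0.35
  f_Cold = P(rash | comp) = 0.27
Unnormalised posteriors:
  π_Measles·f_Measles = 0.47 × 0.17 = 0.0799
  π_Allergy·f_Allergy = 0.46 × 0.35 = 0.161
  π_Cold·f_Cold = 0.07 × 0.27 = 0.0189
Evidence: 0.0799 + 0.161 + 0.0189 = 0.2598
P(Condition Allergy | x) = 0.161 / 0.2598 ≈ 0.620

0.620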